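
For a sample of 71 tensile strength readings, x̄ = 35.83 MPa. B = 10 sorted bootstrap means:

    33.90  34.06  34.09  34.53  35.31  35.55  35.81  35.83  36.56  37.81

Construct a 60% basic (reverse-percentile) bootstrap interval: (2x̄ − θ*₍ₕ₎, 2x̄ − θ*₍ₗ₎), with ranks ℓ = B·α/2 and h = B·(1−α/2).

(35.83, 37.60)

Percentile endpoints at ranks 2 and 8: θ*₍2₎ = 34.06, θ*₍8₎ = 35.83.
Basic interval reflects these around x̄:
  lower = 2 × 35.83 − 35.83 = 35.83
  upper = 2 × 35.83 − 34.06 = 37.60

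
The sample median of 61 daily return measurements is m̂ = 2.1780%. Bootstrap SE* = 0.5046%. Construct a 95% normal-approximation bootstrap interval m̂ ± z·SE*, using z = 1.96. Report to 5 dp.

Margin = 1.96 × 0.5046 = 0.989016
Interval: 2.1780 ± 0.989016

(1.18898, 3.16702)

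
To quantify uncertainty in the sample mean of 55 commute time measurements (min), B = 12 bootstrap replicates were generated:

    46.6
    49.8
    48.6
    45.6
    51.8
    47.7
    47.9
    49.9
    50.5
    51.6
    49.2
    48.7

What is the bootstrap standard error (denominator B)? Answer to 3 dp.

SE* = 1.798

Bootstrap SE is the standard deviation of the 12 replicate means.
Mean of replicates: (46.6 + 49.8 + 48.6 + 45.6 + 51.8 + 47.7 + 47.9 + 49.9 + 50.5 + 51.6 + 49.2 + 48.7) / 12 = 587.9000 / 12 = 48.9917
Sum of squared deviations: (−2.3917)² + (+0.8083)² + (−0.3917)² + (−3.3917)² + (+2.8083)² + (−1.2917)² + (−1.0917)² + (+0.9083)² + (+1.5083)² + (+2.6083)² + (+0.2083)² + (−0.2917)² = 38.8092
Variance = 38.8092 / 12 = 3.2341
SE* = √3.2341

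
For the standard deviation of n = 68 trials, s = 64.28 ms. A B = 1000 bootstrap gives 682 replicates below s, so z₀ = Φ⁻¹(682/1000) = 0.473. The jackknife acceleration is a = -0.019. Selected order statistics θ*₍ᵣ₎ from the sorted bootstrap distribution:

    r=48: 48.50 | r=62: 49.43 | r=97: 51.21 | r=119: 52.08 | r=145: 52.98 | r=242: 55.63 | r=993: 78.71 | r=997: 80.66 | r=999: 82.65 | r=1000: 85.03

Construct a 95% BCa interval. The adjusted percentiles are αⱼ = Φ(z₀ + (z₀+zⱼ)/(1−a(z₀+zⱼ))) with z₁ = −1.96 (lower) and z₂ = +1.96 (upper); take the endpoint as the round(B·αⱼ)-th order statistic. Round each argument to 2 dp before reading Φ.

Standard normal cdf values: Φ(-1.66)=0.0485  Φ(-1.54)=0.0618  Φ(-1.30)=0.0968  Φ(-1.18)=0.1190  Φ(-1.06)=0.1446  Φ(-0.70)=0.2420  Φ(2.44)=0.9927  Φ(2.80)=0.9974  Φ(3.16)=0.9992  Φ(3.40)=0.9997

Lower: z₀ + z₁ = 0.473 + (-1.960) = -1.487; 1 − a(z₀+z₁) = 1 − (-0.019)(-1.487) = 0.9717; argument = 0.473 + (-1.487)/0.9717 = -1.0572 → -1.06.
α₁ = Φ(-1.06) = 0.1446; rank = round(1000 × 0.1446) = 145; θ*₍145₎ = 52.98.
Upper: z₀ + z₂ = 2.433; 1 − a(z₀+z₂) = 1.0462; argument = 2.7985 → 2.80; α₂ = 0.9974; rank = 997; θ*₍997₎ = 80.66.

(52.98, 80.66)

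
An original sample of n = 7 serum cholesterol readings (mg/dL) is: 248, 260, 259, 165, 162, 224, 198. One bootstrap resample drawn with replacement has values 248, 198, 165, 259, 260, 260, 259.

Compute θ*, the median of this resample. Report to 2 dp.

θ* = 259.00

Sorted: 165, 198, 248, 259, 259, 260, 260
Median = middle value = 259.00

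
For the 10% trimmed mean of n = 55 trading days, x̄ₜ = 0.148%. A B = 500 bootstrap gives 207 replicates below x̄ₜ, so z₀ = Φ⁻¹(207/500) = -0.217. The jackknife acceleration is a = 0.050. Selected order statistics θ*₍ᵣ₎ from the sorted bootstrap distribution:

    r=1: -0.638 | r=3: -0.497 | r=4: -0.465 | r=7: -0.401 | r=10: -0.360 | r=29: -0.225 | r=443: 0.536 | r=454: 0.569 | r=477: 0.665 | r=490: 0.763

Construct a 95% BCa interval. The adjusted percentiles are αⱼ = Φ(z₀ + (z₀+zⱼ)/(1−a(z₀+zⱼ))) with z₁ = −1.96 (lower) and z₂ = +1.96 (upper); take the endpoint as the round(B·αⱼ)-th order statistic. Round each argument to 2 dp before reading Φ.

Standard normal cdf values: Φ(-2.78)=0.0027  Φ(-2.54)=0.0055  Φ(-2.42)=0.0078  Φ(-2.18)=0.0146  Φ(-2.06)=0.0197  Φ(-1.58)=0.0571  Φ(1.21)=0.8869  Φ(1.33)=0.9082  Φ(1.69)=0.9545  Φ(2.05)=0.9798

Lower: z₀ + z₁ = -0.217 + (-1.960) = -2.177; 1 − a(z₀+z₁) = 1 − (0.050)(-2.177) = 1.1088; argument = -0.217 + (-2.177)/1.1088 = -2.1803 → -2.18.
α₁ = Φ(-2.18) = 0.0146; rank = round(500 × 0.0146) = 7; θ*₍7₎ = -0.401.
Upper: z₀ + z₂ = 1.743; 1 − a(z₀+z₂) = 0.9128; argument = 1.6924 → 1.69; α₂ = 0.9545; rank = 477; θ*₍477₎ = 0.665.

(-0.401, 0.665)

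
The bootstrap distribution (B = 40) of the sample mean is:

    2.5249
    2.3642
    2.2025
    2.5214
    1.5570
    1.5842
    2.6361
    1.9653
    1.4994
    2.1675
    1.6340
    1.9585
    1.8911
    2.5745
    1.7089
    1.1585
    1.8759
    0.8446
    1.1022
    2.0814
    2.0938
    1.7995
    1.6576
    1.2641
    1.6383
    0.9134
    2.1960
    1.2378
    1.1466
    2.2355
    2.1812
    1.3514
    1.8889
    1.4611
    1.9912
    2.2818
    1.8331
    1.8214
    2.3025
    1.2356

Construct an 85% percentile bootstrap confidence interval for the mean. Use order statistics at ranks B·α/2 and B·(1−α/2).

(1.1022, 2.5214)

Sorted replicates: 0.8446, 0.9134, 1.1022, 1.1466, 1.1585, 1.2356, 1.2378, 1.2641, 1.3514, 1.4611, 1.4994, 1.5570, 1.5842, 1.6340, 1.6383, 1.6576, 1.7089, 1.7995, 1.8214, 1.8331, 1.8759, 1.8889, 1.8911, 1.9585, 1.9653, 1.9912, 2.0814, 2.0938, 2.1675, 2.1812, 2.1960, 2.2025, 2.2355, 2.2818, 2.3025, 2.3642, 2.5214, 2.5249, 2.5745, 2.6361
α = 0.15; lower rank = 40 × 0.075 = 3; upper rank = 40 × 0.925 = 37.
The 3rd smallest replicate is 1.1022; the 37th is 2.5214.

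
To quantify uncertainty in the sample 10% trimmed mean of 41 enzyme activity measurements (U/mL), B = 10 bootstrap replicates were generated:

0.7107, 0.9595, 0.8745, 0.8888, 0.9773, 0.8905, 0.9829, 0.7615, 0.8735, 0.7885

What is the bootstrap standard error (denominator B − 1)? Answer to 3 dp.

Bootstrap SE is the standard deviation of the 10 replicate 10% trimmed means.
Mean of replicates: (0.7107 + 0.9595 + 0.8745 + 0.8888 + 0.9773 + 0.8905 + 0.9829 + 0.7615 + 0.8735 + 0.7885) / 10 = 8.70770 / 10 = 0.87077
Sum of squared deviations: (−0.16007)² + (+0.08873)² + (+0.00373)² + (+0.01803)² + (+0.10653)² + (+0.01973)² + (+0.11213)² + (−0.10927)² + (+0.00273)² + (−0.08227)² = 0.07686
Variance = 0.07686 / 9 = 0.00854
SE* = √0.00854

SE* = 0.092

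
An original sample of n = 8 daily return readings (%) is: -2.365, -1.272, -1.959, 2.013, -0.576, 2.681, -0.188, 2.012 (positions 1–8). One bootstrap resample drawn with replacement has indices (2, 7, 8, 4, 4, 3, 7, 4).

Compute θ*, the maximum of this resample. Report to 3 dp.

θ* = 2.013

Resample values: -1.272, -0.188, 2.012, 2.013, 2.013, -1.959, -0.188, 2.013.
Maximum = 2.013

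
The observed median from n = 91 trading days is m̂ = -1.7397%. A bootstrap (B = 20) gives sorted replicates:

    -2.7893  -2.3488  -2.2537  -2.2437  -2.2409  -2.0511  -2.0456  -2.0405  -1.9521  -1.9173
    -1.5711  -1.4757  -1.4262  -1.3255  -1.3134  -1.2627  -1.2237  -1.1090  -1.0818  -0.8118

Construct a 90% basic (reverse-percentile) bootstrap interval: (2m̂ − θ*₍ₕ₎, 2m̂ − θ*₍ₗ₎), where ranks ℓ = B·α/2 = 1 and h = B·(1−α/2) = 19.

(-2.3976, -0.6901)

Percentile endpoints at ranks 1 and 19: θ*₍1₎ = -2.7893, θ*₍19₎ = -1.0818.
Basic interval reflects these around m̂:
  lower = 2 × -1.7397 − -1.0818 = -2.3976
  upper = 2 × -1.7397 − -2.7893 = -0.6901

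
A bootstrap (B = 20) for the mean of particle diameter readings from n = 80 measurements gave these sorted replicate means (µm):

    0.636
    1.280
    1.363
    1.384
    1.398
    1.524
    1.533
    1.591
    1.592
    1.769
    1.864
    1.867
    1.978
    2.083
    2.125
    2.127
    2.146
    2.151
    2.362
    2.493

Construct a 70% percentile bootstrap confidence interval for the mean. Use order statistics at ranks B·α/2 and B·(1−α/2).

(1.363, 2.146)

α = 0.30; lower rank = 20 × 0.150 = 3; upper rank = 20 × 0.850 = 17.
The 3rd smallest replicate is 1.363; the 17th is 2.146.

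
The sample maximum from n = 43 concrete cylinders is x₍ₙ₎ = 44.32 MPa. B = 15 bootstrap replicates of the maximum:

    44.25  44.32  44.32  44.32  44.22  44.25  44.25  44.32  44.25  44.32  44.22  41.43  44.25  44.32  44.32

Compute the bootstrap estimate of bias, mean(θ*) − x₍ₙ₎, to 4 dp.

mean(θ*) = (44.25 + 44.32 + 44.32 + 44.32 + 44.22 + 44.25 + 44.25 + 44.32 + 44.25 + 44.32 + 44.22 + 41.43 + 44.25 + 44.32 + 44.32) / 15 = 44.09067
bias = 44.09067 − 44.32

bias = −0.2293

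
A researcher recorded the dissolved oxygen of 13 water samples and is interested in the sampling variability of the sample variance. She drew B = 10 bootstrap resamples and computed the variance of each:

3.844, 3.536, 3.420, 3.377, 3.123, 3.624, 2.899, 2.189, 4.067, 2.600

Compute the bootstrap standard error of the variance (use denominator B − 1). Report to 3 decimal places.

SE* = 0.575

Bootstrap SE is the standard deviation of the 10 replicate variances.
Mean of replicates: (3.844 + 3.536 + 3.420 + 3.377 + 3.123 + 3.624 + 2.899 + 2.189 + 4.067 + 2.600) / 10 = 32.6790 / 10 = 3.2679
Sum of squared deviations: (+0.5761)² + (+0.2681)² + (+0.1521)² + (+0.1091)² + (−0.1449)² + (+0.3561)² + (−0.3689)² + (−1.0789)² + (+0.7991)² + (−0.6679)² = 2.9714
Variance = 2.9714 / 9 = 0.3302
SE* = √0.3302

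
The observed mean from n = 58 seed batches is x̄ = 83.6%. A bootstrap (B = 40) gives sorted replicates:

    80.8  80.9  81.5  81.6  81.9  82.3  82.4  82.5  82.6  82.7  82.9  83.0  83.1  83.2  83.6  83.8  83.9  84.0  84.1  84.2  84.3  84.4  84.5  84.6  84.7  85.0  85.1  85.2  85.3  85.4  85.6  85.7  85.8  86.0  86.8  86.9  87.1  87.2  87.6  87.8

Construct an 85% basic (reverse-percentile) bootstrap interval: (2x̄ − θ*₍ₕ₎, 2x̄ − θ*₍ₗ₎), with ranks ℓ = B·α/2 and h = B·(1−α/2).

(80.1, 85.7)

Percentile endpoints at ranks 3 and 37: θ*₍3₎ = 81.5, θ*₍37₎ = 87.1.
Basic interval reflects these around x̄:
  lower = 2 × 83.6 − 87.1 = 80.1
  upper = 2 × 83.6 − 81.5 = 85.7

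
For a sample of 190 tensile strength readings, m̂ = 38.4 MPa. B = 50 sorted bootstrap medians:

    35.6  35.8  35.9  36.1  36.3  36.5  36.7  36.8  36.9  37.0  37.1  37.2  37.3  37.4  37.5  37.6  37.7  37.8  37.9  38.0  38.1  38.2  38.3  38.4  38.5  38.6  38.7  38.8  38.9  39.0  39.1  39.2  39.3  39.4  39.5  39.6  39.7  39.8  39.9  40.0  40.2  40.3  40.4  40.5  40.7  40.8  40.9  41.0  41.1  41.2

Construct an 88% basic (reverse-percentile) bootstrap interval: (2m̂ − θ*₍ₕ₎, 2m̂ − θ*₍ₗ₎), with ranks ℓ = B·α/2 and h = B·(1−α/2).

(35.9, 40.9)

Percentile endpoints at ranks 3 and 47: θ*₍3₎ = 35.9, θ*₍47₎ = 40.9.
Basic interval reflects these around m̂:
  lower = 2 × 38.4 − 40.9 = 35.9
  upper = 2 × 38.4 − 35.9 = 40.9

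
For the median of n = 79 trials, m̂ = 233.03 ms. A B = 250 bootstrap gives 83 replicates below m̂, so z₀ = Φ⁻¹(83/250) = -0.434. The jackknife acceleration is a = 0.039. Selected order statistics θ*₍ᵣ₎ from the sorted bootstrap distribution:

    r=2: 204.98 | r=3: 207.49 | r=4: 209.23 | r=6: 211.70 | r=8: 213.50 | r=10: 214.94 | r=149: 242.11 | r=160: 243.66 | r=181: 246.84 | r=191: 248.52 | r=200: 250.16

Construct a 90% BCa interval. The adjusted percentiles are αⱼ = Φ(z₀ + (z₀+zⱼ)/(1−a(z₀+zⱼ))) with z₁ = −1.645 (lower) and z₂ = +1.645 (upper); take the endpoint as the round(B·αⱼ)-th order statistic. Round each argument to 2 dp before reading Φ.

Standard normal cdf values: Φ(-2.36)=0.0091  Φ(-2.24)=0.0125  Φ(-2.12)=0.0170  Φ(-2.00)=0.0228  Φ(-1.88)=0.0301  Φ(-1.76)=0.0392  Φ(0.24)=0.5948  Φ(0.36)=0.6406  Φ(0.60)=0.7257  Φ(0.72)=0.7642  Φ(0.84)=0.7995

(204.98, 250.16)

Lower: z₀ + z₁ = -0.434 + (-1.645) = -2.079; 1 − a(z₀+z₁) = 1 − (0.039)(-2.079) = 1.0811; argument = -0.434 + (-2.079)/1.0811 = -2.3571 → -2.36.
α₁ = Φ(-2.36) = 0.0091; rank = round(250 × 0.0091) = 2; θ*₍2₎ = 204.98.
Upper: z₀ + z₂ = 1.211; 1 − a(z₀+z₂) = 0.9528; argument = 0.8370 → 0.84; α₂ = 0.7995; rank = 200; θ*₍200₎ = 250.16.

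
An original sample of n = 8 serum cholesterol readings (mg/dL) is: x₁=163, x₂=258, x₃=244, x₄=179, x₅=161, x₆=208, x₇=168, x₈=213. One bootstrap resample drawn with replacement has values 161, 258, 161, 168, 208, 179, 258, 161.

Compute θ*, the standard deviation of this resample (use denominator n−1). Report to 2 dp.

θ* = 42.35

Mean = 194.2500; sum of squared deviations = 12555.5000
s² = 12555.5000 / 7 = 1793.6429
s = √1793.6429 = 42.35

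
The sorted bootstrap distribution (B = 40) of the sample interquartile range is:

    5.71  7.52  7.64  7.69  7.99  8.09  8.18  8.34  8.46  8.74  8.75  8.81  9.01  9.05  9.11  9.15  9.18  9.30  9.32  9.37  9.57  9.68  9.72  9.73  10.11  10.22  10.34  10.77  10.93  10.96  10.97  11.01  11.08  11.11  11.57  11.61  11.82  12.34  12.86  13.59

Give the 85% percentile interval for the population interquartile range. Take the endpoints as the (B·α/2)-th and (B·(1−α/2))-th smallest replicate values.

α = 0.15; lower rank = 40 × 0.075 = 3; upper rank = 40 × 0.925 = 37.
The 3rd smallest replicate is 7.64; the 37th is 11.82.

(7.64, 11.82)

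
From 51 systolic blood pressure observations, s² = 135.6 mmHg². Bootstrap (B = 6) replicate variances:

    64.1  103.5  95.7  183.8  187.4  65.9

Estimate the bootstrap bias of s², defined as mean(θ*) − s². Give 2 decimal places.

bias = −18.87

mean(θ*) = (64.1 + 103.5 + 95.7 + 183.8 + 187.4 + 65.9) / 6 = 116.733
bias = 116.733 − 135.6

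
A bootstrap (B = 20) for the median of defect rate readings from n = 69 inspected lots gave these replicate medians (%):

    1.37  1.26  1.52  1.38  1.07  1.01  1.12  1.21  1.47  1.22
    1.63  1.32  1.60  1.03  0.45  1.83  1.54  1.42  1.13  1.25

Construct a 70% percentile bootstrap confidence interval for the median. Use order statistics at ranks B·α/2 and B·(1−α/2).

Sorted replicates: 0.45, 1.01, 1.03, 1.07, 1.12, 1.13, 1.21, 1.22, 1.25, 1.26, 1.32, 1.37, 1.38, 1.42, 1.47, 1.52, 1.54, 1.60, 1.63, 1.83
α = 0.30; lower rank = 20 × 0.150 = 3; upper rank = 20 × 0.850 = 17.
The 3rd smallest replicate is 1.03; the 17th is 1.54.

(1.03, 1.54)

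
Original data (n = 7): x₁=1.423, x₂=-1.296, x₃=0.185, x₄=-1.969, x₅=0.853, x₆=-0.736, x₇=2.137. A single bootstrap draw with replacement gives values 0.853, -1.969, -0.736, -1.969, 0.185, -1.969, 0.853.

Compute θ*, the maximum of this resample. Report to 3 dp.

θ* = 0.853

Maximum = 0.853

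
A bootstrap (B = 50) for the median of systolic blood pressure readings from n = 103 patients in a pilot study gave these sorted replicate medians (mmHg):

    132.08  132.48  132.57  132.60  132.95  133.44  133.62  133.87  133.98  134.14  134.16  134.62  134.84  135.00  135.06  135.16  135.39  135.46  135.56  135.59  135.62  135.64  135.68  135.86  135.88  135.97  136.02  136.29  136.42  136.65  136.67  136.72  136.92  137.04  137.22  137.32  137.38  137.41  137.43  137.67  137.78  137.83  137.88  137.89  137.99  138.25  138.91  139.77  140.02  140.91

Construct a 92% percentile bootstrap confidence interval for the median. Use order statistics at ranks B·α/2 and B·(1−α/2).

α = 0.08; lower rank = 50 × 0.040 = 2; upper rank = 50 × 0.960 = 48.
The 2nd smallest replicate is 132.48; the 48th is 139.77.

(132.48, 139.77)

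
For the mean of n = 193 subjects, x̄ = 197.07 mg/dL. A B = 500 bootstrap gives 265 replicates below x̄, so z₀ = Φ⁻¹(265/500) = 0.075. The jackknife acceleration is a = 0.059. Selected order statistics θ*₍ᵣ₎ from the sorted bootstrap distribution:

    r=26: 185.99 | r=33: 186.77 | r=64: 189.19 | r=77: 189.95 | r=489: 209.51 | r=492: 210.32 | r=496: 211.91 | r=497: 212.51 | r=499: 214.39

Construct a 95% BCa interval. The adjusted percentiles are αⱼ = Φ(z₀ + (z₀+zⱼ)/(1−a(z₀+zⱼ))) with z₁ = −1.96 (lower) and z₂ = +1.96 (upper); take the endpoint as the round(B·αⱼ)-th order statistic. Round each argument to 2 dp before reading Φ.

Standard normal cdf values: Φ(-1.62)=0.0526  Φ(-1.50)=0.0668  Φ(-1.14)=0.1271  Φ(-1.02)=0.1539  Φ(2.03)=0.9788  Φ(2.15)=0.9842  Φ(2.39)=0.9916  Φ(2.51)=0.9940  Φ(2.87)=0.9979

Lower: z₀ + z₁ = 0.075 + (-1.960) = -1.885; 1 − a(z₀+z₁) = 1 − (0.059)(-1.885) = 1.1112; argument = 0.075 + (-1.885)/1.1112 = -1.6213 → -1.62.
α₁ = Φ(-1.62) = 0.0526; rank = round(500 × 0.0526) = 26; θ*₍26₎ = 185.99.
Upper: z₀ + z₂ = 2.035; 1 − a(z₀+z₂) = 0.8799; argument = 2.3877 → 2.39; α₂ = 0.9916; rank = 496; θ*₍496₎ = 211.91.

(185.99, 211.91)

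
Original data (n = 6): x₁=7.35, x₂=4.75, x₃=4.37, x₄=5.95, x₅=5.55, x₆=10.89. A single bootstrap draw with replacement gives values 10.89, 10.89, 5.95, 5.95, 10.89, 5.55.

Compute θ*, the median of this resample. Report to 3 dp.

θ* = 8.420

Sorted: 5.55, 5.95, 5.95, 10.89, 10.89, 10.89
Median = average of the two middle values = 8.420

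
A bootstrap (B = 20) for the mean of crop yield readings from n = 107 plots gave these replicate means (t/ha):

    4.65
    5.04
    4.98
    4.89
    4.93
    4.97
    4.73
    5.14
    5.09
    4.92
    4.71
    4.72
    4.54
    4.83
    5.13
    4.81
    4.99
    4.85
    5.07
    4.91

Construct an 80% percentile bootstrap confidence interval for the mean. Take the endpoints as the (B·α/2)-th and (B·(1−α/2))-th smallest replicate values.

Sorted replicates: 4.54, 4.65, 4.71, 4.72, 4.73, 4.81, 4.83, 4.85, 4.89, 4.91, 4.92, 4.93, 4.97, 4.98, 4.99, 5.04, 5.07, 5.09, 5.13, 5.14
α = 0.20; lower rank = 20 × 0.100 = 2; upper rank = 20 × 0.900 = 18.
The 2nd smallest replicate is 4.65; the 18th is 5.09.

(4.65, 5.09)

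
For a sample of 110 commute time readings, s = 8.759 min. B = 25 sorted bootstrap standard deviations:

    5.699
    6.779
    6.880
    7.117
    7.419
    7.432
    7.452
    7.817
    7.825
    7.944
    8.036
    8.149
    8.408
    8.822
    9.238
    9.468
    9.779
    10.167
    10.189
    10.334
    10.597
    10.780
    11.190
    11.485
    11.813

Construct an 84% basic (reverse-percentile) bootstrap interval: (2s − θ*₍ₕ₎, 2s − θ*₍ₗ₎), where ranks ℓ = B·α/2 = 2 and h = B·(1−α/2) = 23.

(6.328, 10.739)

Percentile endpoints at ranks 2 and 23: θ*₍2₎ = 6.779, θ*₍23₎ = 11.190.
Basic interval reflects these around s:
  lower = 2 × 8.759 − 11.190 = 6.328
  upper = 2 × 8.759 − 6.779 = 10.739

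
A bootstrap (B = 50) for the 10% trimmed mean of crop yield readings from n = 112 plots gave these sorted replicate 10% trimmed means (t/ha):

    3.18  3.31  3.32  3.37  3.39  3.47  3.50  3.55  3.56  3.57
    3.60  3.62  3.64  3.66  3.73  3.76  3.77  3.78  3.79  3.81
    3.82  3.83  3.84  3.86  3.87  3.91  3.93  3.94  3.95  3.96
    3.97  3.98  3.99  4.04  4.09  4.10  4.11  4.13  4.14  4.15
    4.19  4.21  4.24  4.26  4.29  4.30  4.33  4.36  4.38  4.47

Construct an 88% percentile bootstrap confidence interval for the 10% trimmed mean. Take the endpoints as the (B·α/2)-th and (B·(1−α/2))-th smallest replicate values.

α = 0.12; lower rank = 50 × 0.060 = 3; upper rank = 50 × 0.940 = 47.
The 3rd smallest replicate is 3.32; the 47th is 4.33.

(3.32, 4.33)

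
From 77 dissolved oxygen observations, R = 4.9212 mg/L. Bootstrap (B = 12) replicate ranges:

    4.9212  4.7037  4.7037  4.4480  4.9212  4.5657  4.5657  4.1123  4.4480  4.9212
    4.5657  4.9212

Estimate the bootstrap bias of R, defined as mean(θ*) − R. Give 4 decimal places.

mean(θ*) = (4.9212 + 4.7037 + 4.7037 + 4.4480 + 4.9212 + 4.5657 + 4.5657 + 4.1123 + 4.4480 + 4.9212 + 4.5657 + 4.9212) / 12 = 4.64980
bias = 4.64980 − 4.9212

bias = −0.2714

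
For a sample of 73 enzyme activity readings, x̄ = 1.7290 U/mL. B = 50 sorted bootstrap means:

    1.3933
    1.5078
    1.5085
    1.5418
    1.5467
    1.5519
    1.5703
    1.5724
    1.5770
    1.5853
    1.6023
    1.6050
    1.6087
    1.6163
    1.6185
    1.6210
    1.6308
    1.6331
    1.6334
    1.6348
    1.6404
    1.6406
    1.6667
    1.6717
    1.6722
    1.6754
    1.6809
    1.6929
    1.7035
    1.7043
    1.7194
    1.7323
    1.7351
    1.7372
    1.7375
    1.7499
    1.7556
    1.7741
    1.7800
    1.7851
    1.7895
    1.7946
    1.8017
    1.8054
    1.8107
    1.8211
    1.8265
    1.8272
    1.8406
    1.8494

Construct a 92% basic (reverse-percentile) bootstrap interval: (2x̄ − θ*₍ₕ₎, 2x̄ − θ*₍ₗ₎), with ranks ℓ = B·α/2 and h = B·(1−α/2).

(1.6308, 1.9502)

Percentile endpoints at ranks 2 and 48: θ*₍2₎ = 1.5078, θ*₍48₎ = 1.8272.
Basic interval reflects these around x̄:
  lower = 2 × 1.7290 − 1.8272 = 1.6308
  upper = 2 × 1.7290 − 1.5078 = 1.9502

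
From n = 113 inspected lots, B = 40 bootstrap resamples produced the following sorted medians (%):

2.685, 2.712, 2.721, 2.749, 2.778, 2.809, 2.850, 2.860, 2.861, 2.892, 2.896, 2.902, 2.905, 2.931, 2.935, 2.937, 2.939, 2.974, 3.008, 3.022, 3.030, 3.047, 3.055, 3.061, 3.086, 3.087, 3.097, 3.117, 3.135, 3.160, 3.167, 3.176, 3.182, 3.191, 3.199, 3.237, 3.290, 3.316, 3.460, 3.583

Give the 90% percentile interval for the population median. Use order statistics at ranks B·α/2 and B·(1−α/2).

(2.712, 3.316)

α = 0.10; lower rank = 40 × 0.050 = 2; upper rank = 40 × 0.950 = 38.
The 2nd smallest replicate is 2.712; the 38th is 3.316.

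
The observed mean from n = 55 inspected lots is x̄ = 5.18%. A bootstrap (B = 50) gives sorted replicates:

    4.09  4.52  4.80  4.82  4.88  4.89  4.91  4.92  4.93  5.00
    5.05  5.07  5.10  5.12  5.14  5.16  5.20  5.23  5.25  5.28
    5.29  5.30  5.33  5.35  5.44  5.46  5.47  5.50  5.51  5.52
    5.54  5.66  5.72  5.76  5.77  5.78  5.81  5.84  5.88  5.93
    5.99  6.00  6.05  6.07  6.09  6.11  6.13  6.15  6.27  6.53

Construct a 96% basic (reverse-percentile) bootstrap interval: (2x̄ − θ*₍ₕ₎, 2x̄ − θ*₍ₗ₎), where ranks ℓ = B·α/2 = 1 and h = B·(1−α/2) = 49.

Percentile endpoints at ranks 1 and 49: θ*₍1₎ = 4.09, θ*₍49₎ = 6.27.
Basic interval reflects these around x̄:
  lower = 2 × 5.18 − 6.27 = 4.09
  upper = 2 × 5.18 − 4.09 = 6.27

(4.09, 6.27)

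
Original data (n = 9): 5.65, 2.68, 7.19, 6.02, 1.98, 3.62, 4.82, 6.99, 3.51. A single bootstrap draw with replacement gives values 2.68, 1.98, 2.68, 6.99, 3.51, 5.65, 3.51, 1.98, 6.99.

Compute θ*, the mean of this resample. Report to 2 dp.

θ* = 4.00

Mean = (2.68 + 1.98 + 2.68 + 6.99 + 3.51 + 5.65 + 3.51 + 1.98 + 6.99) / 9 = 35.970 / 9 = 4.00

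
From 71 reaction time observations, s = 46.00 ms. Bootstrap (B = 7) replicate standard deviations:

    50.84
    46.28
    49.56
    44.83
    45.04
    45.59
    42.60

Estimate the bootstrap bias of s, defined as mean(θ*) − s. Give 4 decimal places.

bias = +0.3914

mean(θ*) = (50.84 + 46.28 + 49.56 + 44.83 + 45.04 + 45.59 + 42.60) / 7 = 46.39143
bias = 46.39143 − 46.00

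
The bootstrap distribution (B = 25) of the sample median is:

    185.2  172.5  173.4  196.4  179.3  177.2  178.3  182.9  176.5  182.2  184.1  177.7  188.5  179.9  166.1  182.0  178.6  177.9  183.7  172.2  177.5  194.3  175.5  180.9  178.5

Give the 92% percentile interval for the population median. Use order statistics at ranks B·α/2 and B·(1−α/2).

(166.1, 194.3)

Sorted replicates: 166.1, 172.2, 172.5, 173.4, 175.5, 176.5, 177.2, 177.5, 177.7, 177.9, 178.3, 178.5, 178.6, 179.3, 179.9, 180.9, 182.0, 182.2, 182.9, 183.7, 184.1, 185.2, 188.5, 194.3, 196.4
α = 0.08; lower rank = 25 × 0.040 = 1; upper rank = 25 × 0.960 = 24.
The 1st smallest replicate is 166.1; the 24th is 194.3.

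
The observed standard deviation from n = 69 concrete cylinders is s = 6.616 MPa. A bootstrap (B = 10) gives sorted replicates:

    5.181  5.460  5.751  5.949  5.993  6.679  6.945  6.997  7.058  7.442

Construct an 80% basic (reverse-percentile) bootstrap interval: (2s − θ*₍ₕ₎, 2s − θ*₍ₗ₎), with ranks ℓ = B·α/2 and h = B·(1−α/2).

(6.174, 8.051)

Percentile endpoints at ranks 1 and 9: θ*₍1₎ = 5.181, θ*₍9₎ = 7.058.
Basic interval reflects these around s:
  lower = 2 × 6.616 − 7.058 = 6.174
  upper = 2 × 6.616 − 5.181 = 8.051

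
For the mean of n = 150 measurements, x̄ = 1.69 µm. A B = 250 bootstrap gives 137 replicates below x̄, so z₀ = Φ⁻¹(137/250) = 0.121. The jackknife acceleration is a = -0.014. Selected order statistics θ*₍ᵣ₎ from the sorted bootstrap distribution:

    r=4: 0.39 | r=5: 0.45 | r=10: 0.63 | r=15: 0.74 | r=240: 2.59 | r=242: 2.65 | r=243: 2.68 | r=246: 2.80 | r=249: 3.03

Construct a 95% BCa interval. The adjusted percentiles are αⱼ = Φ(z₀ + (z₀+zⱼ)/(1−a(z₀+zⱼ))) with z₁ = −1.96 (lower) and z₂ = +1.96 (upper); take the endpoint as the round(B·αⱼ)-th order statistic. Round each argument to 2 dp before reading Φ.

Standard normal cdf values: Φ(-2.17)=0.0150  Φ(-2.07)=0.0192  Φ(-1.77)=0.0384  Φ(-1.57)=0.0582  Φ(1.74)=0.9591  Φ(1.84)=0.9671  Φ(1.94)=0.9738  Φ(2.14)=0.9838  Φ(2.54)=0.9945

Lower: z₀ + z₁ = 0.121 + (-1.960) = -1.839; 1 − a(z₀+z₁) = 1 − (-0.014)(-1.839) = 0.9743; argument = 0.121 + (-1.839)/0.9743 = -1.7666 → -1.77.
α₁ = Φ(-1.77) = 0.0384; rank = round(250 × 0.0384) = 10; θ*₍10₎ = 0.63.
Upper: z₀ + z₂ = 2.081; 1 − a(z₀+z₂) = 1.0291; argument = 2.1431 → 2.14; α₂ = 0.9838; rank = 246; θ*₍246₎ = 2.80.

(0.63, 2.80)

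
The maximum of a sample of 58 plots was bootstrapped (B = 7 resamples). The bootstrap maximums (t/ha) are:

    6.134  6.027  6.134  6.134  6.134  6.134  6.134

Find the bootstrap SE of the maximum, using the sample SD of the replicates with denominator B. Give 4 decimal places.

Bootstrap SE is the standard deviation of the 7 replicate maximums.
Mean of replicates: (6.134 + 6.027 + 6.134 + 6.134 + 6.134 + 6.134 + 6.134) / 7 = 42.83100 / 7 = 6.11871
Sum of squared deviations: (+0.01529)² + (−0.09171)² + (+0.01529)² + (+0.01529)² + (+0.01529)² + (+0.01529)² + (+0.01529)² = 0.00981
Variance = 0.00981 / 7 = 0.00140
SE* = √0.00140

SE* = 0.0374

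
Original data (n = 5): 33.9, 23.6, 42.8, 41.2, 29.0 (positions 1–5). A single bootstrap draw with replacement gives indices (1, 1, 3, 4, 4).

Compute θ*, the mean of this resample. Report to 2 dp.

Resample values: 33.9, 33.9, 42.8, 41.2, 41.2.
Mean = (33.9 + 33.9 + 42.8 + 41.2 + 41.2) / 5 = 193.00 / 5 = 38.60

θ* = 38.60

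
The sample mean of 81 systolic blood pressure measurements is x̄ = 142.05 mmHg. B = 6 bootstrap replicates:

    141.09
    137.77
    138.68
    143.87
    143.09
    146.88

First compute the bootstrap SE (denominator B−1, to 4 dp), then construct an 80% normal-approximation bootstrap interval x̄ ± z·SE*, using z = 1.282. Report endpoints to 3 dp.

(137.677, 146.423)

Mean of replicates = 141.8967; sum of squared deviations = 58.1787; SE* = √(58.1787/5) = 3.4111
Margin = 1.282 × 3.4111 = 4.3730
Interval: 142.05 ± 4.3730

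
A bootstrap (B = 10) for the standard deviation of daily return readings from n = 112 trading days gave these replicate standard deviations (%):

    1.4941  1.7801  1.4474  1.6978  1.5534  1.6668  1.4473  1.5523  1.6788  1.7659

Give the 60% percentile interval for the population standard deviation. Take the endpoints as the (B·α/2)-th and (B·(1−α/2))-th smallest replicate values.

Sorted replicates: 1.4473, 1.4474, 1.4941, 1.5523, 1.5534, 1.6668, 1.6788, 1.6978, 1.7659, 1.7801
α = 0.40; lower rank = 10 × 0.200 = 2; upper rank = 10 × 0.800 = 8.
The 2nd smallest replicate is 1.4474; the 8th is 1.6978.

(1.4474, 1.6978)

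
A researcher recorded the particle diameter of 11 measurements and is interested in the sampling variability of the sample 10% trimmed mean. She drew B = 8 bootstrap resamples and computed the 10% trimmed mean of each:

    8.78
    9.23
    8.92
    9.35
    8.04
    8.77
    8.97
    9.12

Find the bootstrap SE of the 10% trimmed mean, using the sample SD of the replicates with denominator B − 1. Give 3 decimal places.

Bootstrap SE is the standard deviation of the 8 replicate 10% trimmed means.
Mean of replicates: (8.78 + 9.23 + 8.92 + 9.35 + 8.04 + 8.77 + 8.97 + 9.12) / 8 = 71.1800 / 8 = 8.8975
Sum of squared deviations: (−0.1175)² + (+0.3325)² + (+0.0225)² + (+0.4525)² + (−0.8575)² + (−0.1275)² + (+0.0725)² + (+0.2225)² = 1.1360
Variance = 1.1360 / 7 = 0.1623
SE* = √0.1623

SE* = 0.403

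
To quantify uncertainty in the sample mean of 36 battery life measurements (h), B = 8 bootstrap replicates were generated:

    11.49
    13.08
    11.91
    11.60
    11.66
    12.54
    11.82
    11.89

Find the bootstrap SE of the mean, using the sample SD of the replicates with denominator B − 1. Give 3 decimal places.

Bootstrap SE is the standard deviation of the 8 replicate means.
Mean of replicates: (11.49 + 13.08 + 11.91 + 11.60 + 11.66 + 12.54 + 11.82 + 11.89) / 8 = 95.9900 / 8 = 11.9987
Sum of squared deviations: (−0.5087)² + (+1.0813)² + (−0.0887)² + (−0.3987)² + (−0.3387)² + (+0.5412)² + (−0.1787)² + (−0.1087)² = 2.0463
Variance = 2.0463 / 7 = 0.2923
SE* = √0.2923

SE* = 0.541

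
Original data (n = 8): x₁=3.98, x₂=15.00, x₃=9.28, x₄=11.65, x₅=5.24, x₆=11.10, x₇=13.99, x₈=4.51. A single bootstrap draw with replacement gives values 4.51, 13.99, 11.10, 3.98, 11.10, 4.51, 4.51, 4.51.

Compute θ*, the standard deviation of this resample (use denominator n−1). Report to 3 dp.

θ* = 4.067

Mean = 7.2763; sum of squared deviations = 115.7904
s² = 115.7904 / 7 = 16.5415
s = √16.5415 = 4.067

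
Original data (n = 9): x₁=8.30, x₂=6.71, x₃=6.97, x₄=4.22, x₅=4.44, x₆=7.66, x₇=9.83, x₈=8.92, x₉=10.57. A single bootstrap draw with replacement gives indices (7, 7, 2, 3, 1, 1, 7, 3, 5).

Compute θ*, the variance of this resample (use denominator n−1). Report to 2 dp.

Resample values: 9.83, 9.83, 6.71, 6.97, 8.30, 8.30, 9.83, 6.97, 4.44.
Mean = 7.9089; sum of squared deviations = 26.6115
s² = 26.6115 / 8 = 3.3264

θ* = 3.33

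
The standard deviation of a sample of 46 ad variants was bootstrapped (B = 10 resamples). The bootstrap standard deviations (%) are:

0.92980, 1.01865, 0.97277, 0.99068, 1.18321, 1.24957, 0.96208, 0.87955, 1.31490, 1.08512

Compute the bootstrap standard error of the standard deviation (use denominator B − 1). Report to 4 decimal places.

Bootstrap SE is the standard deviation of the 10 replicate standard deviations.
Mean of replicates: (0.92980 + 1.01865 + 0.97277 + 0.99068 + 1.18321 + 1.24957 + 0.96208 + 0.87955 + 1.31490 + 1.08512) / 10 = 10.586330 / 10 = 1.058633
Sum of squared deviations: (−0.128833)² + (−0.039983)² + (−0.085863)² + (−0.067953)² + (+0.124577)² + (+0.190937)² + (−0.096553)² + (−0.179083)² + (+0.256267)² + (+0.026487)² = 0.189931
Variance = 0.189931 / 9 = 0.021103
SE* = √0.021103

SE* = 0.1453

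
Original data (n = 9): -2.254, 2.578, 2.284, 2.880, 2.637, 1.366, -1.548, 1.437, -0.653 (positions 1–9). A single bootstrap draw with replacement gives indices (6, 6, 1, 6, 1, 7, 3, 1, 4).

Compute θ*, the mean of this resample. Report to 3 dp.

Resample values: 1.366, 1.366, -2.254, 1.366, -2.254, -1.548, 2.284, -2.254, 2.880.
Mean = (1.366 + 1.366 + (-2.254) + 1.366 + (-2.254) + (-1.548) + 2.284 + (-2.254) + 2.880) / 9 = 0.9520 / 9 = 0.106

θ* = 0.106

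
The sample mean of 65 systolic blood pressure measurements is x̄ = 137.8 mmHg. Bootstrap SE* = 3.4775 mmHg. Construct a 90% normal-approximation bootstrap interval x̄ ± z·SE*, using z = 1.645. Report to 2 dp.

Margin = 1.645 × 3.4775 = 5.720
Interval: 137.8 ± 5.720

(132.08, 143.52)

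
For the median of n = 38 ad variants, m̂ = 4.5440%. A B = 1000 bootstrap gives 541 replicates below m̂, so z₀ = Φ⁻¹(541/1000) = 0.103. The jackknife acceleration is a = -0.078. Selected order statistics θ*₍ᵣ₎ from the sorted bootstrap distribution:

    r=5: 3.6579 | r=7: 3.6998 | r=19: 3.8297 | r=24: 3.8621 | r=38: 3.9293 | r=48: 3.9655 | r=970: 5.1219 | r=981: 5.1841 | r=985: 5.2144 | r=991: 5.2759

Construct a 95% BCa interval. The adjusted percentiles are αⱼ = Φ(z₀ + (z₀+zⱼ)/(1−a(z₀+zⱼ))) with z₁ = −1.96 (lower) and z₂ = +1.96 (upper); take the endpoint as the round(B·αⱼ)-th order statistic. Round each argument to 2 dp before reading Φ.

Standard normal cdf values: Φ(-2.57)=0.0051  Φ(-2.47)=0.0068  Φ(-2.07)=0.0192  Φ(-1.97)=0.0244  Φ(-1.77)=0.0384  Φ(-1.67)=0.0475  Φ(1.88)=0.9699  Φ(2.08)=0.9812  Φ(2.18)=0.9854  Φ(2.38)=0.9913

(3.8297, 5.1219)

Lower: z₀ + z₁ = 0.103 + (-1.960) = -1.857; 1 − a(z₀+z₁) = 1 − (-0.078)(-1.857) = 0.8552; argument = 0.103 + (-1.857)/0.8552 = -2.0685 → -2.07.
α₁ = Φ(-2.07) = 0.0192; rank = round(1000 × 0.0192) = 19; θ*₍19₎ = 3.8297.
Upper: z₀ + z₂ = 2.063; 1 − a(z₀+z₂) = 1.1609; argument = 1.8800 → 1.88; α₂ = 0.9699; rank = 970; θ*₍970₎ = 5.1219.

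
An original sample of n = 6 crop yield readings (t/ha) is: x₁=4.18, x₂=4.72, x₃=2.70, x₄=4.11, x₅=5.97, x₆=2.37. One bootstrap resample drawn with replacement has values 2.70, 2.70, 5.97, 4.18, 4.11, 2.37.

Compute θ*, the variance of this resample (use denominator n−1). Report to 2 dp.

θ* = 1.86

Mean = 3.6717; sum of squared deviations = 9.3155
s² = 9.3155 / 5 = 1.8631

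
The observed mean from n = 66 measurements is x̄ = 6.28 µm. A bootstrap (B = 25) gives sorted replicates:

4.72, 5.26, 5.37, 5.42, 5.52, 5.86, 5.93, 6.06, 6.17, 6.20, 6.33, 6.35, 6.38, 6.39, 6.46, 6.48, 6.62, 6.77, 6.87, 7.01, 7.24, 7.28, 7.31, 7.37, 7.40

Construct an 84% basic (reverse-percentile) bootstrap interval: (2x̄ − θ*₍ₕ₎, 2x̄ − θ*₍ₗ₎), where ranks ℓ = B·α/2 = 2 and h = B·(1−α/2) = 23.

(5.25, 7.30)

Percentile endpoints at ranks 2 and 23: θ*₍2₎ = 5.26, θ*₍23₎ = 7.31.
Basic interval reflects these around x̄:
  lower = 2 × 6.28 − 7.31 = 5.25
  upper = 2 × 6.28 − 5.26 = 7.30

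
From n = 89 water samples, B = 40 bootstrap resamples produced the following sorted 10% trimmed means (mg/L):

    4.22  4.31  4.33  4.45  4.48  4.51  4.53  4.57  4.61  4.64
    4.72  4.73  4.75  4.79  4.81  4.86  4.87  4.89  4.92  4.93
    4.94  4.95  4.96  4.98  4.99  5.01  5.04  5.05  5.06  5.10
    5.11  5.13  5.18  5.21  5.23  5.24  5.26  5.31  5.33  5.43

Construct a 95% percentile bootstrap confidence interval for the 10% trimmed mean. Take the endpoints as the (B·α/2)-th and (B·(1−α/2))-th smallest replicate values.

(4.22, 5.33)

α = 0.05; lower rank = 40 × 0.025 = 1; upper rank = 40 × 0.975 = 39.
The 1st smallest replicate is 4.22; the 39th is 5.33.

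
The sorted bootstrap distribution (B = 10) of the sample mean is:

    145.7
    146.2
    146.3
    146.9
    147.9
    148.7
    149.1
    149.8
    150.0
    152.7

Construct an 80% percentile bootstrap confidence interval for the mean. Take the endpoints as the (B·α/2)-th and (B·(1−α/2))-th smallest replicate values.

(145.7, 150.0)

α = 0.20; lower rank = 10 × 0.100 = 1; upper rank = 10 × 0.900 = 9.
The 1st smallest replicate is 145.7; the 9th is 150.0.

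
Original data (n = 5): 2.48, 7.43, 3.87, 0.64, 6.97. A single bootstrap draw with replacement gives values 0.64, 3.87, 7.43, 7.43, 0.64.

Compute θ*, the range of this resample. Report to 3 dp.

θ* = 6.790

Range = 7.43 − 0.64 = 6.790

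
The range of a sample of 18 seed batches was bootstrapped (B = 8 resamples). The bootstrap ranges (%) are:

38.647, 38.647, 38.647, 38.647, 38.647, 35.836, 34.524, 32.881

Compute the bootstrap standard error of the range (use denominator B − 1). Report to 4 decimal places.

SE* = 2.3295

Bootstrap SE is the standard deviation of the 8 replicate ranges.
Mean of replicates: (38.647 + 38.647 + 38.647 + 38.647 + 38.647 + 35.836 + 34.524 + 32.881) / 8 = 296.47600 / 8 = 37.05950
Sum of squared deviations: (+1.58750)² + (+1.58750)² + (+1.58750)² + (+1.58750)² + (+1.58750)² + (−1.22350)² + (−2.53550)² + (−4.17850)² = 37.98636
Variance = 37.98636 / 7 = 5.42662
SE* = √5.42662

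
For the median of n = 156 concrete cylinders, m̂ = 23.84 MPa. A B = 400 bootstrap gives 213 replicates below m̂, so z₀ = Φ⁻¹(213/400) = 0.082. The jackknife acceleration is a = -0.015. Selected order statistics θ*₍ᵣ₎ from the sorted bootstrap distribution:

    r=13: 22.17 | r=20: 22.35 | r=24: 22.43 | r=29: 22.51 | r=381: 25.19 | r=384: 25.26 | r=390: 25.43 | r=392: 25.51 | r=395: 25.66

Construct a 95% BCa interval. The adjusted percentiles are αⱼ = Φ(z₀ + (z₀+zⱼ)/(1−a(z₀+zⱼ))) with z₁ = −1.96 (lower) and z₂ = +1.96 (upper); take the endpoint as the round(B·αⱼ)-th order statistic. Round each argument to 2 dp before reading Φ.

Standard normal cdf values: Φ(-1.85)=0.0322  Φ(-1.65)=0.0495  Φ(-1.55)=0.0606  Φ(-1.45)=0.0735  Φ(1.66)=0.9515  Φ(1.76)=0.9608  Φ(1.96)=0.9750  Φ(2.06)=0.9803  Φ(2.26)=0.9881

(22.17, 25.51)

Lower: z₀ + z₁ = 0.082 + (-1.960) = -1.878; 1 − a(z₀+z₁) = 1 − (-0.015)(-1.878) = 0.9718; argument = 0.082 + (-1.878)/0.9718 = -1.8504 → -1.85.
α₁ = Φ(-1.85) = 0.0322; rank = round(400 × 0.0322) = 13; θ*₍13₎ = 22.17.
Upper: z₀ + z₂ = 2.042; 1 − a(z₀+z₂) = 1.0306; argument = 2.0633 → 2.06; α₂ = 0.9803; rank = 392; θ*₍392₎ = 25.51.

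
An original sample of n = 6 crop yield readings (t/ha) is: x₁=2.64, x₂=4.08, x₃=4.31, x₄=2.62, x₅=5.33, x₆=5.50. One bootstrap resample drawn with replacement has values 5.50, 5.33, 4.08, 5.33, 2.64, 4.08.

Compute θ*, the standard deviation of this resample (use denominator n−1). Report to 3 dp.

θ* = 1.113

Mean = 4.4933; sum of squared deviations = 6.1899
s² = 6.1899 / 5 = 1.2380
s = √1.2380 = 1.113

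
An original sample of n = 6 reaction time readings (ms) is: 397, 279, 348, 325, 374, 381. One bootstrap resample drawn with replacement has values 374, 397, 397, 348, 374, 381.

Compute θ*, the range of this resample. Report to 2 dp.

Range = 397 − 348 = 49.00

θ* = 49.00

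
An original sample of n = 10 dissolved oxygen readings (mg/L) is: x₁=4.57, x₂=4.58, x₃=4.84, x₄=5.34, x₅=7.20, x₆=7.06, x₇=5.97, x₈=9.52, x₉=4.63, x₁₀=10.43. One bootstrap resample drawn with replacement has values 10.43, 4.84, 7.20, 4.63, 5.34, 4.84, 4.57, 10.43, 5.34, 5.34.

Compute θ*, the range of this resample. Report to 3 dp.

θ* = 5.860

Range = 10.43 − 4.57 = 5.860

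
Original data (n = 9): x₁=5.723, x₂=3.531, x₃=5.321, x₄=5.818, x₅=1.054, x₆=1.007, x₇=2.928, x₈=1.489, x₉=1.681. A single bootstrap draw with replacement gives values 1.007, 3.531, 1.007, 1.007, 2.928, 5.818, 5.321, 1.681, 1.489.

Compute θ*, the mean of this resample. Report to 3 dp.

Mean = (1.007 + 3.531 + 1.007 + 1.007 + 2.928 + 5.818 + 5.321 + 1.681 + 1.489) / 9 = 23.7890 / 9 = 2.643

θ* = 2.643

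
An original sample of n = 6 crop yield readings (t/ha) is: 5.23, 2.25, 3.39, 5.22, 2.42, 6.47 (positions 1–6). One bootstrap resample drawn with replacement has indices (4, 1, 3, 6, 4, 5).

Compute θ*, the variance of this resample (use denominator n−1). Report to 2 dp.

θ* = 2.17

Resample values: 5.22, 5.23, 3.39, 6.47, 5.22, 2.42.
Mean = 4.6583; sum of squared deviations = 10.8587
s² = 10.8587 / 5 = 2.1717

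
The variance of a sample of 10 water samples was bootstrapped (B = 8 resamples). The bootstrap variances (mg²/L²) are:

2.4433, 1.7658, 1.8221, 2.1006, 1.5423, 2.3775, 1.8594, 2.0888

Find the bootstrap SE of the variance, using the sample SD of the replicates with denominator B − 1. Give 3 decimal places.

SE* = 0.310

Bootstrap SE is the standard deviation of the 8 replicate variances.
Mean of replicates: (2.4433 + 1.7658 + 1.8221 + 2.1006 + 1.5423 + 2.3775 + 1.8594 + 2.0888) / 8 = 15.99980 / 8 = 1.99998
Sum of squared deviations: (+0.44332)² + (−0.23418)² + (−0.17788)² + (+0.10062)² + (−0.45768)² + (+0.37752)² + (−0.14058)² + (+0.08882)² = 0.67278
Variance = 0.67278 / 7 = 0.09611
SE* = √0.09611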